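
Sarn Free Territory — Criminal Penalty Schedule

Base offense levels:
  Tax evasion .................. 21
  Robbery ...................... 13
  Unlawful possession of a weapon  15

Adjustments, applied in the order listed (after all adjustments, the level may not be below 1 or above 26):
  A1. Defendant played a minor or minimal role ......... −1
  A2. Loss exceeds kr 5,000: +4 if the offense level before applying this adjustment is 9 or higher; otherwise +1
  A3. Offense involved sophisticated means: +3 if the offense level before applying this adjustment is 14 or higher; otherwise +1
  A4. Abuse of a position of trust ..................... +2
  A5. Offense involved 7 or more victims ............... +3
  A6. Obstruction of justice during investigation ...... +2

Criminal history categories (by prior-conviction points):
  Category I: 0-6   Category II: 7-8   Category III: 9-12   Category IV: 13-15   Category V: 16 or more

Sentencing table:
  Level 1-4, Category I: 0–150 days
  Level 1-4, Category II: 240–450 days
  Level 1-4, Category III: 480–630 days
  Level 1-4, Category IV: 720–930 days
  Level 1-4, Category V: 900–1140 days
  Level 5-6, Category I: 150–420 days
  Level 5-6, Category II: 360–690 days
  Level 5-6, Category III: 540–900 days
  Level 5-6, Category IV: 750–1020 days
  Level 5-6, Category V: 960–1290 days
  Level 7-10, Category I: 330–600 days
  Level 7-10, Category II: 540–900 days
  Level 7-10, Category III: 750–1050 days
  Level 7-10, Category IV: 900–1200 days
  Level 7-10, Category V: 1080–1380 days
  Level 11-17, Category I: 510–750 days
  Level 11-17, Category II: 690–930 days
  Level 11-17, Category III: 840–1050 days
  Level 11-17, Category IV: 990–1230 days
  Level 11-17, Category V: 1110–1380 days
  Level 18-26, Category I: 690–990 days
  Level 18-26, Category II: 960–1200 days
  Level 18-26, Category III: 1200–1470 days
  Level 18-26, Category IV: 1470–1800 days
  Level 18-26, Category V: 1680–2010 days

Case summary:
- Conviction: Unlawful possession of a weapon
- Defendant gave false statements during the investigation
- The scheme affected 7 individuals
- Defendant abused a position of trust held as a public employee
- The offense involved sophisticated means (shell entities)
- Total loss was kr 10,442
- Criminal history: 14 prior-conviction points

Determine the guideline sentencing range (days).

Base offense level for unlawful possession of a weapon: 15.
A1 does not apply.
A2 applies (level before this adjustment is 15 ≥ 9, so +4): 15 + 4 = 19.
A3 applies (level before this adjustment is 19 ≥ 14, so +3): 19 + 3 = 22.
A4 applies: 22 + 2 = 24.
A5 applies: 24 + 3 = 27.
A6 applies: 27 + 2 = 29.
Level 29 exceeds the maximum of 26; capped at 26.
Final offense level: 26.
Criminal history: 14 prior points → Category IV (13-15).
Level 26 falls in the 18-26 band.
Grid: Level 18-26 × Category IV = 1470-1800 days.

1470-1800 days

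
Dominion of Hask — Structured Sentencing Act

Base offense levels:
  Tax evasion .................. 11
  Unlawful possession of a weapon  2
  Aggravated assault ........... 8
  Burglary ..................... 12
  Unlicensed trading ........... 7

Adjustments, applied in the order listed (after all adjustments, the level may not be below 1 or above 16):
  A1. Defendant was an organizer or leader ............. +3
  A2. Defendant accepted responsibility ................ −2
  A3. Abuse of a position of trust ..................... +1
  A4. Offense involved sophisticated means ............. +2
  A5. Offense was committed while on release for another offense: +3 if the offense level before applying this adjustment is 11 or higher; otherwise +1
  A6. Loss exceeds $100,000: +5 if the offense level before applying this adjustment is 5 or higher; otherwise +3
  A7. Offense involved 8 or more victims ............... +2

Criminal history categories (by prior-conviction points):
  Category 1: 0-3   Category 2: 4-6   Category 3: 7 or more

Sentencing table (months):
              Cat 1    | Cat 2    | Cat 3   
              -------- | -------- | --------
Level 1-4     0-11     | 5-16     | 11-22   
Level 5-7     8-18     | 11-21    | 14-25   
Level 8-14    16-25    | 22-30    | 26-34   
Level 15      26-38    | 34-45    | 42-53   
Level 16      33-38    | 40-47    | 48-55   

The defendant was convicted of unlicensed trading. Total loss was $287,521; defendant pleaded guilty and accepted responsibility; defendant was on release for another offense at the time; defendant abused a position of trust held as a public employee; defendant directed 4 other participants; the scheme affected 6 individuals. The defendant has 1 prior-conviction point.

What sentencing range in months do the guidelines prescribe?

26-38 months

Base offense level for unlicensed trading: 7.
A1 applies: 7 + 3 = 10.
A2 applies: 10 − 2 = 8.
A3 applies: 8 + 1 = 9.
A5 applies (level before this adjustment is 9 < 11, so +1): 9 + 1 = 10.
A6 applies (level before this adjustment is 10 ≥ 5, so +5): 10 + 5 = 15.
Final offense level: 15.
Criminal history: 1 prior point → Category 1 (0-3).
Level 15 falls in the 15 band.
Grid: Level 15 × Category 1 = 26-38 months.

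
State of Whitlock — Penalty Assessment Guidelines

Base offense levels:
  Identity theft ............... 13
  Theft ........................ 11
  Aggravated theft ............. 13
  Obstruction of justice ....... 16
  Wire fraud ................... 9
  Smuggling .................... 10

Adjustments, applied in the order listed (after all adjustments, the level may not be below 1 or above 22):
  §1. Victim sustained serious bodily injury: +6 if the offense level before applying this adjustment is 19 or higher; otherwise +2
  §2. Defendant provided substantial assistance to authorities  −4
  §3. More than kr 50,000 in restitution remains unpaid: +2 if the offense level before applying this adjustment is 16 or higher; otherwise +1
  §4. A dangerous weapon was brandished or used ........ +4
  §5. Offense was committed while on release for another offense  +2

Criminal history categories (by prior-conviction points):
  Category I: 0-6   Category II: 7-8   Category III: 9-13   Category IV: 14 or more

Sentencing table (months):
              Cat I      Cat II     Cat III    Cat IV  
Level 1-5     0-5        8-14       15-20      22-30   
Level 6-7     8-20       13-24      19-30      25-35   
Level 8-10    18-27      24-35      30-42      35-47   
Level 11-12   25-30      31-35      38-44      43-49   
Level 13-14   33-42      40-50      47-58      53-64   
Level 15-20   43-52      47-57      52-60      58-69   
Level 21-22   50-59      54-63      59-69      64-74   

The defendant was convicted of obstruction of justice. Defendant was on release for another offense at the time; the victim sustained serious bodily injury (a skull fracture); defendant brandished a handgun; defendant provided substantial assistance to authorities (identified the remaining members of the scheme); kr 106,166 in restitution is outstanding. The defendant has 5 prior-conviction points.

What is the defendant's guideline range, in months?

50-59 months

Base offense level for obstruction of justice: 16.
§1 applies (level before this adjustment is 16 < 19, so +2): 16 + 2 = 18.
§2 applies: 18 − 4 = 14.
§3 applies (level before this adjustment is 14 < 16, so +1): 14 + 1 = 15.
§4 applies: 15 + 4 = 19.
§5 applies: 19 + 2 = 21.
Final offense level: 21.
Criminal history: 5 prior points → Category I (0-6).
Level 21 falls in the 21-22 band.
Grid: Level 21-22 × Category I = 50-59 months.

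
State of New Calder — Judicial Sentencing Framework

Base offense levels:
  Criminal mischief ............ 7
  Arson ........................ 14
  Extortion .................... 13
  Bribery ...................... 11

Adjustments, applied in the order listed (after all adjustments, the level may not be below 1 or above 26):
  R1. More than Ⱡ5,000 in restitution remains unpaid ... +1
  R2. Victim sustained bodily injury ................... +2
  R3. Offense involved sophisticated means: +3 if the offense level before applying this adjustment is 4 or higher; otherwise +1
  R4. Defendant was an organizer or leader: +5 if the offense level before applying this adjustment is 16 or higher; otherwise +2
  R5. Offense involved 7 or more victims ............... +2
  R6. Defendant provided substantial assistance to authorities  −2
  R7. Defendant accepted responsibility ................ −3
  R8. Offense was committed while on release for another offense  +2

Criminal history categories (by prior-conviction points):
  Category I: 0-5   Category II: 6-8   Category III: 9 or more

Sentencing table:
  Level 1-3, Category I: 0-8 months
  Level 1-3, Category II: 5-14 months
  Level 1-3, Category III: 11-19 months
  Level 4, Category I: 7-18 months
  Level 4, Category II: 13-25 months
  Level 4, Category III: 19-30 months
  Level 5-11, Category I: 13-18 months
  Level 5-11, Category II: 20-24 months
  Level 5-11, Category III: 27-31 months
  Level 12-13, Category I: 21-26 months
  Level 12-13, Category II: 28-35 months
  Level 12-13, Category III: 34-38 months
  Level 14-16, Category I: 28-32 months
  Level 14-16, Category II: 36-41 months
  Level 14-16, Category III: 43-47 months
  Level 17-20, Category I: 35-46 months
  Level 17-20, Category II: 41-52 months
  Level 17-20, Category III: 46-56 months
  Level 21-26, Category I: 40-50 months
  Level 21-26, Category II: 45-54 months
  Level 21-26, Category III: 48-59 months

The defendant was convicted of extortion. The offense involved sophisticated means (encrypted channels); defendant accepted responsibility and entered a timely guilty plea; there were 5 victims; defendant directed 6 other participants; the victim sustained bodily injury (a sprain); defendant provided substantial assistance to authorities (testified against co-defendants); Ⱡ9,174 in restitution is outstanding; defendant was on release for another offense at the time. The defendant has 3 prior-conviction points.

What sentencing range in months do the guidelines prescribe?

Base offense level for extortion: 13.
R1 applies: 13 + 1 = 14.
R2 applies: 14 + 2 = 16.
R3 applies (level before this adjustment is 16 ≥ 4, so +3): 16 + 3 = 19.
R4 applies (level before this adjustment is 19 ≥ 16, so +5): 19 + 5 = 24.
R6 applies: 24 − 2 = 22.
R7 applies: 22 − 3 = 19.
R8 applies: 19 + 2 = 21.
Final offense level: 21.
Criminal history: 3 prior points → Category I (0-5).
Level 21 falls in the 21-26 band.
Grid: Level 21-26 × Category I = 40-50 months.

40-50 months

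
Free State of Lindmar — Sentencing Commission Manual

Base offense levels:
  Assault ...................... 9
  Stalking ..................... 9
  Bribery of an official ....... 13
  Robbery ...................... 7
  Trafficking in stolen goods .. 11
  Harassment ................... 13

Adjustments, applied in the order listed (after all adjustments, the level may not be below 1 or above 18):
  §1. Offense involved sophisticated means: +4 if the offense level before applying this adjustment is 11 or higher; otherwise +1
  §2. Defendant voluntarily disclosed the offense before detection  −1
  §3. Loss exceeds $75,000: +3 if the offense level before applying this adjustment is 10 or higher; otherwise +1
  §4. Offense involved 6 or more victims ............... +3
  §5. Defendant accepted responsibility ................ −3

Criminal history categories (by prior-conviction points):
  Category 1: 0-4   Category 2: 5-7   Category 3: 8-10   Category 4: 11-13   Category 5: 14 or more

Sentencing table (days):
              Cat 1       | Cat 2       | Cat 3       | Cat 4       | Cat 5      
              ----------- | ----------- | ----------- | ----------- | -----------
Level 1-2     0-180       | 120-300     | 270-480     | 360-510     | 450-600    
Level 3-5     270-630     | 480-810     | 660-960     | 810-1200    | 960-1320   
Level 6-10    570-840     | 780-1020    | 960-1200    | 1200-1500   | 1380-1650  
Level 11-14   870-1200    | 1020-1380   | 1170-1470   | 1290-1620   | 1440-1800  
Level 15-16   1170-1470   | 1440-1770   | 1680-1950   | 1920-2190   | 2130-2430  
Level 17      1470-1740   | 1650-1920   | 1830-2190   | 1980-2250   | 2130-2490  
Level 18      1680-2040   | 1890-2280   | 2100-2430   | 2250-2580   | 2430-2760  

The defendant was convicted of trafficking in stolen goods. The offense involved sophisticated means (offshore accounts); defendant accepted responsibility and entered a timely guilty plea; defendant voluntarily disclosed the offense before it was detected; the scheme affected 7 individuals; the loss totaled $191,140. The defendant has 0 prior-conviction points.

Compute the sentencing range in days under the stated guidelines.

Base offense level for trafficking in stolen goods: 11.
§1 applies (level before this adjustment is 11 ≥ 11, so +4): 11 + 4 = 15.
§2 applies: 15 − 1 = 14.
§3 applies (level before this adjustment is 14 ≥ 10, so +3): 14 + 3 = 17.
§4 applies: 17 + 3 = 20.
§5 applies: 20 − 3 = 17.
Final offense level: 17.
Criminal history: 0 prior points → Category 1 (0-4).
Level 17 falls in the 17 band.
Grid: Level 17 × Category 1 = 1470-1740 days.

1470-1740 days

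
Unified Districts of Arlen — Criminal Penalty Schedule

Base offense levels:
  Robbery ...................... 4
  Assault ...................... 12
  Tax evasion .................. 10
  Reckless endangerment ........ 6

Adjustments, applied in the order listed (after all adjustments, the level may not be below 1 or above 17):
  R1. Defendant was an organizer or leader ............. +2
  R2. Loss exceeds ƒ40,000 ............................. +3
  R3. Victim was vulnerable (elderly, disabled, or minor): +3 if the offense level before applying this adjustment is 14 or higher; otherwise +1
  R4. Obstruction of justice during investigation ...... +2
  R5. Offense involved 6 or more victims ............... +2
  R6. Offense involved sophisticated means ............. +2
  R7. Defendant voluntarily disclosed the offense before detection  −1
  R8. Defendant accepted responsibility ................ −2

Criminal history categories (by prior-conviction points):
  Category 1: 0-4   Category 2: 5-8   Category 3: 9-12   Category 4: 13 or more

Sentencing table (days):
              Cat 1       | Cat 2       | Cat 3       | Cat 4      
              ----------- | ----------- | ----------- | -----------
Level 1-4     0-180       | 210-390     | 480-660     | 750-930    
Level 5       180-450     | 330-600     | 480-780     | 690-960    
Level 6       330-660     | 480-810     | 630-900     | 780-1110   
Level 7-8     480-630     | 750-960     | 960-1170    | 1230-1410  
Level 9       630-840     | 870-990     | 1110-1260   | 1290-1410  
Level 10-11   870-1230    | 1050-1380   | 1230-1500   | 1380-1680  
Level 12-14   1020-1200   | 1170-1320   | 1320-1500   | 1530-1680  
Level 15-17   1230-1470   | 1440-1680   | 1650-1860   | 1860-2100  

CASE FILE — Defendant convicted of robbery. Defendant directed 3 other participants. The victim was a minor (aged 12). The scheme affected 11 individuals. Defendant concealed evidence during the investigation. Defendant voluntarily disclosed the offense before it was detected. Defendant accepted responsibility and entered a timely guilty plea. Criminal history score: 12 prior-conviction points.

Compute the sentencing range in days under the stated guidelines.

960-1170 days

Base offense level for robbery: 4.
R1 applies: 4 + 2 = 6.
R3 applies (level before this adjustment is 6 < 14, so +1): 6 + 1 = 7.
R4 applies: 7 + 2 = 9.
R5 applies: 9 + 2 = 11.
R7 applies: 11 − 1 = 10.
R8 applies: 10 − 2 = 8.
Final offense level: 8.
Criminal history: 12 prior points → Category 3 (9-12).
Level 8 falls in the 7-8 band.
Grid: Level 7-8 × Category 3 = 960-1170 days.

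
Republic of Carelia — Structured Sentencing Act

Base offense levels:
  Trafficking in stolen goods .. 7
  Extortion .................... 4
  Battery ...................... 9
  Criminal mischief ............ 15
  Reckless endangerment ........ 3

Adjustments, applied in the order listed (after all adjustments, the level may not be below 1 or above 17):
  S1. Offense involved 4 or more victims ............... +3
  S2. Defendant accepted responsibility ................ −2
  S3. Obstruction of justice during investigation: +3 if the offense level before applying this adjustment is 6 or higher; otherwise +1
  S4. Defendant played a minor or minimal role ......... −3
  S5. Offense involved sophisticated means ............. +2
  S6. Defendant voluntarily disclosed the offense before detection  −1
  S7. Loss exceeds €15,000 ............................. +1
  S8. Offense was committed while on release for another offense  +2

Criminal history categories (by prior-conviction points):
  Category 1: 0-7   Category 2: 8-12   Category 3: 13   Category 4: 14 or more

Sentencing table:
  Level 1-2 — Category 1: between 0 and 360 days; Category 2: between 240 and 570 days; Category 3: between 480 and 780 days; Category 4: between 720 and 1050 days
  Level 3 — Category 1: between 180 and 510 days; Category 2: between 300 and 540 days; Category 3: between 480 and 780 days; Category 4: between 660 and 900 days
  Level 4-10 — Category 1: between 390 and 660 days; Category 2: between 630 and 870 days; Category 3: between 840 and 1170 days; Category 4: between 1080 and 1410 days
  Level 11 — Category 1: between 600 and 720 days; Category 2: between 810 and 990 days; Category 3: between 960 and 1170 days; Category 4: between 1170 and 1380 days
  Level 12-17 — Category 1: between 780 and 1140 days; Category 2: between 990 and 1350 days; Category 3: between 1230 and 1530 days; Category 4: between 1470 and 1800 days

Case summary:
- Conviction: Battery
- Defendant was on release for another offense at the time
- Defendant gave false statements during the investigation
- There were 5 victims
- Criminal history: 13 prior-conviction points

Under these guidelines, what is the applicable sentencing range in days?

1230-1530 days

Base offense level for battery: 9.
S1 applies: 9 + 3 = 12.
S2 does not apply.
S3 applies (level before this adjustment is 12 ≥ 6, so +3): 12 + 3 = 15.
S6 does not apply.
S8 applies: 15 + 2 = 17.
Final offense level: 17.
Criminal history: 13 prior points → Category 3 (13).
Level 17 falls in the 12-17 band.
Grid: Level 12-17 × Category 3 = 1230-1530 days.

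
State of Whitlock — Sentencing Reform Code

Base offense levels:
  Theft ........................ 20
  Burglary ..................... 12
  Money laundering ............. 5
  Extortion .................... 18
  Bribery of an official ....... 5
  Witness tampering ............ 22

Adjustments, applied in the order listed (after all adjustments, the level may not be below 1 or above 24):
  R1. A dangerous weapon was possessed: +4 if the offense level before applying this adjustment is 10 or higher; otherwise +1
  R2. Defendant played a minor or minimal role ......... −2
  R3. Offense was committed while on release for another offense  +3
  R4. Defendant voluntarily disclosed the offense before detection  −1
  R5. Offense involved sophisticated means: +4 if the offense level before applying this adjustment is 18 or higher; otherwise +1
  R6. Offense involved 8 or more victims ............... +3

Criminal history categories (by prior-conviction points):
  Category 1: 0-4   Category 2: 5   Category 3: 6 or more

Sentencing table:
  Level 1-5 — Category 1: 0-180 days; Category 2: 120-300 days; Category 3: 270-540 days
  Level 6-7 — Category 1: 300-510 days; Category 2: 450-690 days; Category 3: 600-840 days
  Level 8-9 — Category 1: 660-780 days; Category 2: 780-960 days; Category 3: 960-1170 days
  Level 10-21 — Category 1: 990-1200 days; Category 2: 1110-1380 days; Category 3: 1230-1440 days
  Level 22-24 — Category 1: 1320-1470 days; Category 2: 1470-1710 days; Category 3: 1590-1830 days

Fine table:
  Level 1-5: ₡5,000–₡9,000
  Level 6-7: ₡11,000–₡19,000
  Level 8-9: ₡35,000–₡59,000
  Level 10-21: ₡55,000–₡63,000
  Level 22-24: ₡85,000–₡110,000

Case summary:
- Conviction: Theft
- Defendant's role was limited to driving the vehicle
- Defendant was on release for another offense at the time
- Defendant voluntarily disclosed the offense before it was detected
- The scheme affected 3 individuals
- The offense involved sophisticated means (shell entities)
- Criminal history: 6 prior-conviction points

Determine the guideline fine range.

₡85,000–₡110,000

Base offense level for theft: 20.
R2 applies: 20 − 2 = 18.
R3 applies: 18 + 3 = 21.
R4 applies: 21 − 1 = 20.
R5 applies (level before this adjustment is 20 ≥ 18, so +4): 20 + 4 = 24.
R6 does not apply.
Final offense level: 24.
Level 24 falls in the 22-24 band.
Fine table: Level 22-24 → ₡85,000–₡110,000.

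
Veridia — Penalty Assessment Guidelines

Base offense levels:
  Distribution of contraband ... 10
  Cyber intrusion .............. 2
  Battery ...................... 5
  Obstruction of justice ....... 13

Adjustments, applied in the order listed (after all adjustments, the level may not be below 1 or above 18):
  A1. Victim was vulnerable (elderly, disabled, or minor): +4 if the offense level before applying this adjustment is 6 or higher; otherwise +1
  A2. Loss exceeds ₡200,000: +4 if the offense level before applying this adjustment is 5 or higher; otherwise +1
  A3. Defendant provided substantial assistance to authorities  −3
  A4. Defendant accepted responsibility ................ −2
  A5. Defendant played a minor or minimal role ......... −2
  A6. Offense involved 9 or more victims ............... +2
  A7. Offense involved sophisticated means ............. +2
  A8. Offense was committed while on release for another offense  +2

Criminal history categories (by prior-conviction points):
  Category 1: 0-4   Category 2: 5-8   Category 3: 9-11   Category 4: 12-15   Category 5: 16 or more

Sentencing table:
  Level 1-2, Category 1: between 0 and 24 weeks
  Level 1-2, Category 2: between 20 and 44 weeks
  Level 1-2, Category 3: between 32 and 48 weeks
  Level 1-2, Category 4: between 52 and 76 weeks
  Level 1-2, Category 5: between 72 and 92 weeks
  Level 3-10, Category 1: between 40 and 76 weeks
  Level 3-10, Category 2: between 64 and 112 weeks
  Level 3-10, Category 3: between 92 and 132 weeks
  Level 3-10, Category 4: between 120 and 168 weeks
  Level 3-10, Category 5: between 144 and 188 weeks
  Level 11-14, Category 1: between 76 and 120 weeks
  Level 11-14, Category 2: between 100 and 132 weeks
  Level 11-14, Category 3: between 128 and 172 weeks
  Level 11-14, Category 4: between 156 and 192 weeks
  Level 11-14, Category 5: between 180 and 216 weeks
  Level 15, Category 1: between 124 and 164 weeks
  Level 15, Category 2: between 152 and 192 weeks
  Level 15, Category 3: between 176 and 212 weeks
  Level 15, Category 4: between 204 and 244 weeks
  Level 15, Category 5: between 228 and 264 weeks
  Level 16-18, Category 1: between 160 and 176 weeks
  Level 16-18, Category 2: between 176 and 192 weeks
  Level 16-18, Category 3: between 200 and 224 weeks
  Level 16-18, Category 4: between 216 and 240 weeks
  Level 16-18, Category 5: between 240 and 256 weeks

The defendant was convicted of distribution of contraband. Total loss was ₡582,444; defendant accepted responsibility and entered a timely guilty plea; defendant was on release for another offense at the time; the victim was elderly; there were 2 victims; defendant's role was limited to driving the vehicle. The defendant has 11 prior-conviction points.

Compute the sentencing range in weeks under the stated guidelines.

Base offense level for distribution of contraband: 10.
A1 applies (level before this adjustment is 10 ≥ 6, so +4): 10 + 4 = 14.
A2 applies (level before this adjustment is 14 ≥ 5, so +4): 14 + 4 = 18.
A4 applies: 18 − 2 = 16.
A5 applies: 16 − 2 = 14.
A6 does not apply.
A7 does not apply.
A8 applies: 14 + 2 = 16.
Final offense level: 16.
Criminal history: 11 prior points → Category 3 (9-11).
Level 16 falls in the 16-18 band.
Grid: Level 16-18 × Category 3 = 200-224 weeks.

200-224 weeks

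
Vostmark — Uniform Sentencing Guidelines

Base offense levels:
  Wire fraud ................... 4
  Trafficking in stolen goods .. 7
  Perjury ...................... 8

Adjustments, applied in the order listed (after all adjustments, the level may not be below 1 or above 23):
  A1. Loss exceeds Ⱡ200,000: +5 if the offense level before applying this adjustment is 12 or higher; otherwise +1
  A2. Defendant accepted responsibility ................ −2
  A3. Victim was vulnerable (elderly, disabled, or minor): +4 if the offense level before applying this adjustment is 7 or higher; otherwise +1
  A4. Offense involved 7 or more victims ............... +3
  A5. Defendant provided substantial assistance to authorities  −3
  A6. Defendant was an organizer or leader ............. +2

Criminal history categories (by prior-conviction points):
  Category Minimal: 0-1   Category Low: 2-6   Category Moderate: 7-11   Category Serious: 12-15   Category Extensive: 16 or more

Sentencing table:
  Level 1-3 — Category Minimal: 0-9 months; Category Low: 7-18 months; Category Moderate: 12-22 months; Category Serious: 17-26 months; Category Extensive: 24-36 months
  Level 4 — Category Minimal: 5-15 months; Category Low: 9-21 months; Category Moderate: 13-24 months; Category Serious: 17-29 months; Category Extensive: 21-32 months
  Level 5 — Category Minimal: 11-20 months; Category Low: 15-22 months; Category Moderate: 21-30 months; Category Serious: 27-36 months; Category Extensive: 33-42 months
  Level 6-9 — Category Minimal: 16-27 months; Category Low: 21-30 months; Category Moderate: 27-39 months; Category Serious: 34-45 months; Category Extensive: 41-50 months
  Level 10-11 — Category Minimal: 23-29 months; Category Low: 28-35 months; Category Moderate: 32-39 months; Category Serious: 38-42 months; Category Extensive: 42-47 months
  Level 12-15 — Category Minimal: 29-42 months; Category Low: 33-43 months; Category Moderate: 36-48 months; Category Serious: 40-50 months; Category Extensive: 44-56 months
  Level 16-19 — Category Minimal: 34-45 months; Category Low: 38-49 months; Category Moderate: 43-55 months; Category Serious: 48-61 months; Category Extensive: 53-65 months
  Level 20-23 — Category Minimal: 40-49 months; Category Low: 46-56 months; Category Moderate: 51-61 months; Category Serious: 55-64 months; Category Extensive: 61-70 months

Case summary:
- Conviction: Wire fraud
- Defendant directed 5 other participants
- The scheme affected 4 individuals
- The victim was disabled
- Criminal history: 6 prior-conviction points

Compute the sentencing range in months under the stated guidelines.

21-30 months

Base offense level for wire fraud: 4.
A1 does not apply.
A3 applies (level before this adjustment is 4 < 7, so +1): 4 + 1 = 5.
A6 applies: 5 + 2 = 7.
Final offense level: 7.
Criminal history: 6 prior points → Category Low (2-6).
Level 7 falls in the 6-9 band.
Grid: Level 6-9 × Category Low = 21-30 months.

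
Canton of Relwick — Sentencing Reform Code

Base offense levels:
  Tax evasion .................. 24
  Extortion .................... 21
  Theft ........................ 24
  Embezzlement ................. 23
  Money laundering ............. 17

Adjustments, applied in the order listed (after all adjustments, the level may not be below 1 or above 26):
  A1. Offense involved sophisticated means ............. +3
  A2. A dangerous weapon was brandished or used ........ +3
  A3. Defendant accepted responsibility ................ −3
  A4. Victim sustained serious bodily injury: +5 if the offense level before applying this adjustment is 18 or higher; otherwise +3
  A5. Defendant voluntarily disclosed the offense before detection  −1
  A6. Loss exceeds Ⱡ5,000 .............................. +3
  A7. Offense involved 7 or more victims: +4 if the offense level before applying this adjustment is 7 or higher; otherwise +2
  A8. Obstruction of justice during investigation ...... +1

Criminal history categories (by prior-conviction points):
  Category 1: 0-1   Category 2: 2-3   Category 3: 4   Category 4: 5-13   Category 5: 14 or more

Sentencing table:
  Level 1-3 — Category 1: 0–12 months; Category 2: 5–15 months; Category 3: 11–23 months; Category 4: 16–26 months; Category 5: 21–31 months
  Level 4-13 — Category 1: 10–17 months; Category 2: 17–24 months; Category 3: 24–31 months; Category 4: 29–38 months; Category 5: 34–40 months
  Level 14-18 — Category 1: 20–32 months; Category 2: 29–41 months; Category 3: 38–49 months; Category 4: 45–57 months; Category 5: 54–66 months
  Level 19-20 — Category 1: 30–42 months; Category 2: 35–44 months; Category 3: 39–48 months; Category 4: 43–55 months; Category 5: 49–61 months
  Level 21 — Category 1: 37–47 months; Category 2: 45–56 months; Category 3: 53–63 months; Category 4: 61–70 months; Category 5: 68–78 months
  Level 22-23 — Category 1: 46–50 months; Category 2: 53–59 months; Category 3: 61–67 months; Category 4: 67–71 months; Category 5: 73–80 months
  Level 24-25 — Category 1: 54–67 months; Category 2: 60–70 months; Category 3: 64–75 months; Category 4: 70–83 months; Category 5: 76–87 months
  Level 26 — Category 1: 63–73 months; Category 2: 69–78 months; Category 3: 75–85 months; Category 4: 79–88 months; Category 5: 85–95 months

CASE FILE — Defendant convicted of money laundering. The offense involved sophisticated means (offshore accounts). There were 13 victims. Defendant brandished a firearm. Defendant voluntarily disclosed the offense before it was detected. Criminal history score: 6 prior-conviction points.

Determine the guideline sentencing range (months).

79-88 months

Base offense level for money laundering: 17.
A1 applies: 17 + 3 = 20.
A2 applies: 20 + 3 = 23.
A4 does not apply.
A5 applies: 23 − 1 = 22.
A6 does not apply.
A7 applies (level before this adjustment is 22 ≥ 7, so +4): 22 + 4 = 26.
A8 does not apply.
Final offense level: 26.
Criminal history: 6 prior points → Category 4 (5-13).
Level 26 falls in the 26 band.
Grid: Level 26 × Category 4 = 79-88 months.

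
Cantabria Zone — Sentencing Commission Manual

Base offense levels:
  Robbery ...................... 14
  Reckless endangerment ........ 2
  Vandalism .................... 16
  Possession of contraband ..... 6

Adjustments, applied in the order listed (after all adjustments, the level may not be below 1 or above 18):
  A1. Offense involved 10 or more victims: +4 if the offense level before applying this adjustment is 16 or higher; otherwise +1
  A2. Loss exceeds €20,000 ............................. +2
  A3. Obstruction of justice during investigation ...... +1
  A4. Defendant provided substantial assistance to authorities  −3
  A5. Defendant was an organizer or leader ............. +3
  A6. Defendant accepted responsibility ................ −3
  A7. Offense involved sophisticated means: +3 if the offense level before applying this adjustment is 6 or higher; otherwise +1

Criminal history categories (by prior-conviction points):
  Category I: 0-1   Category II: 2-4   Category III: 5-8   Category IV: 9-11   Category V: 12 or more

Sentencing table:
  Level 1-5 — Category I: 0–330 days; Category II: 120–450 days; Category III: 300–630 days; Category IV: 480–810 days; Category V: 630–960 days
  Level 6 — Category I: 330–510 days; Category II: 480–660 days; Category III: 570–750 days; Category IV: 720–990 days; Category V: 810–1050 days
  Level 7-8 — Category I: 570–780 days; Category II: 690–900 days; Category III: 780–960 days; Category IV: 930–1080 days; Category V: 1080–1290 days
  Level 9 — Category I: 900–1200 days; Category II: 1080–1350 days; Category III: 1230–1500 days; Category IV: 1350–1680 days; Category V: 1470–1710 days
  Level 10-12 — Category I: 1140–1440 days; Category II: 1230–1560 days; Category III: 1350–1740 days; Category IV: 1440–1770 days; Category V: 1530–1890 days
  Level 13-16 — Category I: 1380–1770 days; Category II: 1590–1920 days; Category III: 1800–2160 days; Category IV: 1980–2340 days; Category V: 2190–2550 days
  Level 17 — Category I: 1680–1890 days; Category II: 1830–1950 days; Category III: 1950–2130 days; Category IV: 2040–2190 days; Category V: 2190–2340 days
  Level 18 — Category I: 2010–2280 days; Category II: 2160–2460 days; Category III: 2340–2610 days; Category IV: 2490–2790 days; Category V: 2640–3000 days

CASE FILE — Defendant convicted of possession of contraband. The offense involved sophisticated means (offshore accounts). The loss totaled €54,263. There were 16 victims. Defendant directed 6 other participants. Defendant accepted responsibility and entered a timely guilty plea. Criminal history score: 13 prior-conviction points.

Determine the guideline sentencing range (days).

Base offense level for possession of contraband: 6.
A1 applies (level before this adjustment is 6 < 16, so +1): 6 + 1 = 7.
A2 applies: 7 + 2 = 9.
A5 applies: 9 + 3 = 12.
A6 applies: 12 − 3 = 9.
A7 applies (level before this adjustment is 9 ≥ 6, so +3): 9 + 3 = 12.
Final offense level: 12.
Criminal history: 13 prior points → Category V (12+).
Level 12 falls in the 10-12 band.
Grid: Level 10-12 × Category V = 1530-1890 days.

1530-1890 days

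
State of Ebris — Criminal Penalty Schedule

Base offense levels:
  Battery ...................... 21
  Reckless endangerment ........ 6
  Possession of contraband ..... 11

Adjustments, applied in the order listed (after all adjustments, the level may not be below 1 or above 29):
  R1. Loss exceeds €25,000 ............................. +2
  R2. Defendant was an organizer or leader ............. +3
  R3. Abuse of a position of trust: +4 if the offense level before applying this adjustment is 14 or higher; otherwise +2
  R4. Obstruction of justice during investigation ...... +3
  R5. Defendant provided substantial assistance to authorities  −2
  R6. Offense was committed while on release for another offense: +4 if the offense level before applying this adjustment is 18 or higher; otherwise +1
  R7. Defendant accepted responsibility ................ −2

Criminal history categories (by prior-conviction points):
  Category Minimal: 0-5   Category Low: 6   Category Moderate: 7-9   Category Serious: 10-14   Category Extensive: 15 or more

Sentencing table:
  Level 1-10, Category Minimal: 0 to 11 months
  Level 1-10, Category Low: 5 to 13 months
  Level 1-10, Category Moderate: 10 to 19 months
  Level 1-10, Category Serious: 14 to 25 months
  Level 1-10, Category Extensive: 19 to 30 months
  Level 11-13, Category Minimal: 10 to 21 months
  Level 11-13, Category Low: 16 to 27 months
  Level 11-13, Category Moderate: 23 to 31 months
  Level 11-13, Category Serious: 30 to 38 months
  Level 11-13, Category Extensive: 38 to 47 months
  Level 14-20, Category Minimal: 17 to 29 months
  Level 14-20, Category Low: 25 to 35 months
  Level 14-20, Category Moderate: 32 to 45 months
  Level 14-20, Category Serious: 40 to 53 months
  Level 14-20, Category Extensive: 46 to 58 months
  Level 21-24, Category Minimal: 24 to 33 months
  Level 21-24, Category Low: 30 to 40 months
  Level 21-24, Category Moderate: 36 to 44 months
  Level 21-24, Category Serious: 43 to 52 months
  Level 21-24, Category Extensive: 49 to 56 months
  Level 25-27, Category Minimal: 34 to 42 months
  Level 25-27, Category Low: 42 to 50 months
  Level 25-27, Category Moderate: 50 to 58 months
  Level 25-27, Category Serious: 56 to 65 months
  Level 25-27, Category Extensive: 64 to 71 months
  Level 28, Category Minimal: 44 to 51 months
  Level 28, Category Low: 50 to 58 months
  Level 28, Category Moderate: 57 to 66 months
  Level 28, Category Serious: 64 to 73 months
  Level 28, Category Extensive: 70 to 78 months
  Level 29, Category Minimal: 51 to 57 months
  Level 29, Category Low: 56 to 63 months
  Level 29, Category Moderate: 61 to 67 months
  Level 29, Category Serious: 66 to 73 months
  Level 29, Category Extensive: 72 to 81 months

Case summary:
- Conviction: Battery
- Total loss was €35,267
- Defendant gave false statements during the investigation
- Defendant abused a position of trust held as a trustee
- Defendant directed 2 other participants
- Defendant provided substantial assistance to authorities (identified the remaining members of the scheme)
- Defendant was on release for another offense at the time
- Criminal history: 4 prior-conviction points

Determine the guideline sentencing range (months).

Base offense level for battery: 21.
R1 applies: 21 + 2 = 23.
R2 applies: 23 + 3 = 26.
R3 applies (level before this adjustment is 26 ≥ 14, so +4): 26 + 4 = 30.
R4 applies: 30 + 3 = 33.
R5 applies: 33 − 2 = 31.
R6 applies (level before this adjustment is 31 ≥ 18, so +4): 31 + 4 = 35.
Level 35 exceeds the maximum of 29; capped at 29.
Final offense level: 29.
Criminal history: 4 prior points → Category Minimal (0-5).
Level 29 falls in the 29 band.
Grid: Level 29 × Category Minimal = 51-57 months.

51-57 months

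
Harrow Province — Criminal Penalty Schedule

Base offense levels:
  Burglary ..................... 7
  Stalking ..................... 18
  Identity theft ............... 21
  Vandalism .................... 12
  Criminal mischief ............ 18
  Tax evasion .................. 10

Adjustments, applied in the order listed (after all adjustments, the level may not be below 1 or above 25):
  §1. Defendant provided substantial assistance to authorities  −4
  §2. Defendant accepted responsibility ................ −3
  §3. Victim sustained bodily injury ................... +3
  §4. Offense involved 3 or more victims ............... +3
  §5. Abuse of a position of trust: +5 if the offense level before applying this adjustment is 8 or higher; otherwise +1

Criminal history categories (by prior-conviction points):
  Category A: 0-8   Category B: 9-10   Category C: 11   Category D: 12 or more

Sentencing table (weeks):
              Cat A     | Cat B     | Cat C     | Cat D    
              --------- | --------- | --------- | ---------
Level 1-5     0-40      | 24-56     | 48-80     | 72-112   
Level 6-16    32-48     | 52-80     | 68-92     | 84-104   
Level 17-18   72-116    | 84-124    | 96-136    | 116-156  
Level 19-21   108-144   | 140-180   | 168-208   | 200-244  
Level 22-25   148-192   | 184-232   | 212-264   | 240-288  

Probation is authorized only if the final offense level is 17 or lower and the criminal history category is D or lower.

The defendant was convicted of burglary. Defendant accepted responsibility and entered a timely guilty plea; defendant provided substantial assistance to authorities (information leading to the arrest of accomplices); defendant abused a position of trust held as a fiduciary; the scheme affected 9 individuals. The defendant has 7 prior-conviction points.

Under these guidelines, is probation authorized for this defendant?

Base offense level for burglary: 7.
§1 applies: 7 − 4 = 3.
§2 applies: 3 − 3 = 0.
§3 does not apply.
§4 applies: 0 + 3 = 3.
§5 applies (level before this adjustment is 3 < 8, so +1): 3 + 1 = 4.
Final offense level: 4.
Criminal history: 7 prior points → Category A (0-8).
Level 4 falls in the 1-5 band.
Grid: Level 1-5 × Category A = 0-40 weeks.
Probation check: level 4 ≤ 17 and category A ≤ D → eligible.

Yes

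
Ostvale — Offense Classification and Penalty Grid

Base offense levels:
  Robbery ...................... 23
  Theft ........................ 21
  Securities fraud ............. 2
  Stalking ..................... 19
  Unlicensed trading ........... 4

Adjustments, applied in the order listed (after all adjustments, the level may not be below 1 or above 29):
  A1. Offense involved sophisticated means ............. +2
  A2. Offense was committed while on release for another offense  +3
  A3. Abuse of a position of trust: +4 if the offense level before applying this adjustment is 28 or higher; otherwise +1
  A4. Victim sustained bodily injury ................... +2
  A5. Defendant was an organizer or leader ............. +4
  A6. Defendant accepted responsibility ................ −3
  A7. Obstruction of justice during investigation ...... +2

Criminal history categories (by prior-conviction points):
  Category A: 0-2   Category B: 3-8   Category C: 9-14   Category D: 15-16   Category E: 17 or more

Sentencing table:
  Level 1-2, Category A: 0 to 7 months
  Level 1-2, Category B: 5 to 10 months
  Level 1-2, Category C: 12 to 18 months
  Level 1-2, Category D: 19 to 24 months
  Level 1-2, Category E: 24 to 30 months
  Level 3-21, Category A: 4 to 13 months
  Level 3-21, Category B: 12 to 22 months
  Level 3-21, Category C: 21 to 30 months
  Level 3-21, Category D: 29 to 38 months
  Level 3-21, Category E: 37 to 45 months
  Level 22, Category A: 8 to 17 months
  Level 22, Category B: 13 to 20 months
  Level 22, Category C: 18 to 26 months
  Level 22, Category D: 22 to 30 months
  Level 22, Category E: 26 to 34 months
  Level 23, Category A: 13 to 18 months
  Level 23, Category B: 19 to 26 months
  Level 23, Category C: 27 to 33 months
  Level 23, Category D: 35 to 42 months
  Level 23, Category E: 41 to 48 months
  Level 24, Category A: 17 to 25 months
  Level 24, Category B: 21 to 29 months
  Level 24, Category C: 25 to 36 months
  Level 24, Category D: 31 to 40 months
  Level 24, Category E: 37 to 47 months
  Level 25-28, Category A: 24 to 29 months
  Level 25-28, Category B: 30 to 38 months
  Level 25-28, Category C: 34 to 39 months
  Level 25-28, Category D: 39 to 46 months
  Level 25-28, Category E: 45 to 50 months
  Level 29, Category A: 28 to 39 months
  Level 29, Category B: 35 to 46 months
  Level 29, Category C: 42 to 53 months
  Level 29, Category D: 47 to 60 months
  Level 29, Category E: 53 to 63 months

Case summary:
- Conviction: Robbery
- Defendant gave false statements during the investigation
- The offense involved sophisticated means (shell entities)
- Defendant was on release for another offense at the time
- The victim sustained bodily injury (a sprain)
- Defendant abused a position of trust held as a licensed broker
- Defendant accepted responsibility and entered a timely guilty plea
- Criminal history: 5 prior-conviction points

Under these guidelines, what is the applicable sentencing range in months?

Base offense level for robbery: 23.
A1 applies: 23 + 2 = 25.
A2 applies: 25 + 3 = 28.
A3 applies (level before this adjustment is 28 ≥ 28, so +4): 28 + 4 = 32.
A4 applies: 32 + 2 = 34.
A5 does not apply.
A6 applies: 34 − 3 = 31.
A7 applies: 31 + 2 = 33.
Level 33 exceeds the maximum of 29; capped at 29.
Final offense level: 29.
Criminal history: 5 prior points → Category B (3-8).
Level 29 falls in the 29 band.
Grid: Level 29 × Category B = 35-46 months.

35-46 months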